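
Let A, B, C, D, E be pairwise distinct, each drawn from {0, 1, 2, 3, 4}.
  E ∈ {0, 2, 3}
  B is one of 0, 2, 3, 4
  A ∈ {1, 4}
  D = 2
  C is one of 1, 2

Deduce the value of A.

4

D has just one choice, so D = 2. So B, C, E can't be 2.
C has just one choice, so C = 1. So A can't be 1.
So A = 4.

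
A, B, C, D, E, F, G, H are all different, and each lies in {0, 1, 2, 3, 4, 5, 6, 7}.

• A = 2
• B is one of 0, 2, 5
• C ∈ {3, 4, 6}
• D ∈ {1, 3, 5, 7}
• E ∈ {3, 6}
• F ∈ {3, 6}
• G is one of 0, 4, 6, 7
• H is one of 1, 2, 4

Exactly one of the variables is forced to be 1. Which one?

H

A must be 2 (only option left). Remove 2 from B, H.
E and F between them cover only {3, 6} — a naked pair. Remove those values from C, D, G.
C's domain is down to {4}, so C = 4. So G, H can't be 4.
So 1 goes to H.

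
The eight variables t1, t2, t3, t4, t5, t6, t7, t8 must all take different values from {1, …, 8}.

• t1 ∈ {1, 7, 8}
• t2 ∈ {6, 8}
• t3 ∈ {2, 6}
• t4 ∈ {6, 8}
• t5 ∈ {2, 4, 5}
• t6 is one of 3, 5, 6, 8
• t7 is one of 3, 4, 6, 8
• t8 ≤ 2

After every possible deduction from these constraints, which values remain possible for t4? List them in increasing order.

6, 8

Among the 8 variables, 7 fits only t1 (and all 8 values in {1, 2, 3, 4, 5, 6, 7, 8} must be used), so t1 = 7.
Among the 7 still-open variables, 1 fits only t8 (and all 7 values in {1, 2, 3, 4, 5, 6, 8} must be used), so t8 = 1.
The 2 variables t2 and t4 are confined to {6, 8}, which locks those values in; drop them from t3, t6, t7.
That leaves t3 = 2. So t5 can't be 2.
No further eliminations apply; t4 can still be any of 6, 8.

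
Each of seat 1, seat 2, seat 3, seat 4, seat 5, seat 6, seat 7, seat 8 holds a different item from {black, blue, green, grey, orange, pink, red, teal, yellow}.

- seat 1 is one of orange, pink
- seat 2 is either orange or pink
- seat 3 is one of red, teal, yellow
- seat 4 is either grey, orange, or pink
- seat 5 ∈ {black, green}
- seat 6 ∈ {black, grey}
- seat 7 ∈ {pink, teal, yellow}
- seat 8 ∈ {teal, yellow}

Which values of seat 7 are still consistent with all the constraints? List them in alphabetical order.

teal, yellow

The 8 variables draw from only 8 values {black, green, grey, orange, pink, red, teal, yellow}, so each is used; only seat 5 can be green, hence seat 5 = green.
Among the 7 still-open variables, black fits only seat 6 (and all 7 values in {black, grey, orange, pink, red, teal, yellow} must be used), so seat 6 = black.
The 6 still-open variables draw from only 6 values {grey, orange, pink, red, teal, yellow}, so each is used; only seat 4 can be grey, hence seat 4 = grey.
The 5 still-open variables draw from only 5 values {orange, pink, red, teal, yellow}, so each is used; only seat 3 can be red, hence seat 3 = red.
seat 1 and seat 2 between them cover only {orange, pink} — a naked pair. Remove those values from seat 7.
No further eliminations apply; seat 7 can still be any of teal, yellow.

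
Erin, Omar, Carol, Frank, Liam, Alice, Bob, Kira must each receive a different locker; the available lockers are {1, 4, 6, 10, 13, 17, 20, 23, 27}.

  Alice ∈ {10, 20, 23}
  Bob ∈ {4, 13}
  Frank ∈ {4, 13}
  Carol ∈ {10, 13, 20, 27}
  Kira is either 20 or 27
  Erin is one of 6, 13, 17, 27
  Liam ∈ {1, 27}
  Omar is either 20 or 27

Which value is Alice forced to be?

23

The 2 variables Omar and Kira are confined to {20, 27}, which locks those values in; drop them from Erin, Carol, Liam, Alice.
Liam's domain is down to {1}, so Liam = 1.
The 2 variables Frank and Bob are confined to {4, 13}, which locks those values in; drop them from Erin, Carol.
That leaves Carol = 10. Strike 10 from Alice.
So Alice = 23.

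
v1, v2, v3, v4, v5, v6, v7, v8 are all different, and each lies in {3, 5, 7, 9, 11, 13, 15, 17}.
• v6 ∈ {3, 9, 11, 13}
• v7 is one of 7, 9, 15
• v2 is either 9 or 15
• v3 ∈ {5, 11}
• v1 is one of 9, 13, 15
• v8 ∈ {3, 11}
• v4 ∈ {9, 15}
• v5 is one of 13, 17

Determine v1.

Among the 8 variables, 5 fits only v3 (and all 8 values in {3, 5, 7, 9, 11, 13, 15, 17} must be used), so v3 = 5.
The 7 still-open variables together cover exactly {3, 7, 9, 11, 13, 15, 17} — 7 values for 7 variables — and 7 appears only in v7's list, so v7 = 7.
The 6 still-open variables together cover exactly {3, 9, 11, 13, 15, 17} — 6 values for 6 variables — and 17 appears only in v5's list, so v5 = 17.
v2 and v4 between them cover only {9, 15} — a naked pair. Remove those values from v1, v6.
So v1 = 13.

13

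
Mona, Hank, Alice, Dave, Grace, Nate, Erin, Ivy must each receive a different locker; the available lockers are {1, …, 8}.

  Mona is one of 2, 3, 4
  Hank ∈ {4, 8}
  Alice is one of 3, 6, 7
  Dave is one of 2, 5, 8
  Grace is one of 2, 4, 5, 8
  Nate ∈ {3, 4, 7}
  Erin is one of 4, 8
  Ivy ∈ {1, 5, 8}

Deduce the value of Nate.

The 8 variables draw from only 8 values {1, 2, 3, 4, 5, 6, 7, 8}, so each is used; only Ivy can be 1, hence Ivy = 1.
Among the 7 still-open variables, 6 fits only Alice (and all 7 values in {2, 3, 4, 5, 6, 7, 8} must be used), so Alice = 6.
The 6 still-open variables together cover exactly {2, 3, 4, 5, 7, 8} — 6 values for 6 variables — and 7 appears only in Nate's list, so Nate = 7.

7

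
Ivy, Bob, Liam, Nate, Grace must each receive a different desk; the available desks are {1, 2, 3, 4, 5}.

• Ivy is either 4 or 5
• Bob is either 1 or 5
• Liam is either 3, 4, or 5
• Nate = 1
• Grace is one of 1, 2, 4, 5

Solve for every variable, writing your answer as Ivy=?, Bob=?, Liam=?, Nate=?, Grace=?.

Nate must be 1 (only option left). Strike 1 from Bob, Grace.
Bob must be 5 (only option left). Strike 5 from Ivy, Liam, Grace.
Ivy's domain is down to {4}, so Ivy = 4. Eliminate 4 elsewhere: Liam, Grace.
That leaves Liam = 3.
Grace's domain is down to {2}, so Grace = 2.

Ivy=4, Bob=5, Liam=3, Nate=1, Grace=2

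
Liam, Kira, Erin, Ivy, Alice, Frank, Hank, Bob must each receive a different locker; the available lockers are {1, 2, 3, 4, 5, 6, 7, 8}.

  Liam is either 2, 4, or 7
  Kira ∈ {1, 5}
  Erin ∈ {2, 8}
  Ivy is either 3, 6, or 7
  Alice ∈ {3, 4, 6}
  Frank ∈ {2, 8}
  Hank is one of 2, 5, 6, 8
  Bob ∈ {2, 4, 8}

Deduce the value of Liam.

7

The 8 variables draw from only 8 values {1, 2, 3, 4, 5, 6, 7, 8}, so each is used; only Kira can be 1, hence Kira = 1.
The 7 still-open variables together cover exactly {2, 3, 4, 5, 6, 7, 8} — 7 values for 7 variables — and 5 appears only in Hank's list, so Hank = 5.
Erin and Frank between them cover only {2, 8} — a naked pair. Remove those values from Liam, Bob.
That leaves Bob = 4. Remove 4 from Liam, Alice.
So Liam = 7.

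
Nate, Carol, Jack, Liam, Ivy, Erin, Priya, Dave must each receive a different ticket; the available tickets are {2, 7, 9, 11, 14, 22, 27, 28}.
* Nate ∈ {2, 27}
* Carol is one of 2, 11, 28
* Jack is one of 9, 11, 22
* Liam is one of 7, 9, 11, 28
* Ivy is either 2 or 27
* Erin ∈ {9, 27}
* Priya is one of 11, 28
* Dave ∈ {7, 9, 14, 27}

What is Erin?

Among the 8 variables, 14 fits only Dave (and all 8 values in {2, 7, 9, 11, 14, 22, 27, 28} must be used), so Dave = 14.
Among the 7 still-open variables, 7 fits only Liam (and all 7 values in {2, 7, 9, 11, 22, 27, 28} must be used), so Liam = 7.
The 6 still-open variables draw from only 6 values {2, 9, 11, 22, 27, 28}, so each is used; only Jack can be 22, hence Jack = 22.
Among the 5 still-open variables, 9 fits only Erin (and all 5 values in {2, 9, 11, 27, 28} must be used), so Erin = 9.

9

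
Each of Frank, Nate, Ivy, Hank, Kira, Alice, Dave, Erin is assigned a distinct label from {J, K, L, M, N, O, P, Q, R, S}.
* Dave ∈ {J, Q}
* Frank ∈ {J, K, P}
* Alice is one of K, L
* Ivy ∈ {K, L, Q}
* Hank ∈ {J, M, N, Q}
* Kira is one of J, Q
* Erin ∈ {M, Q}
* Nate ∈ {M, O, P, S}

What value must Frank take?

P

Kira and Dave between them cover only {J, Q} — a naked pair. Remove those values from Frank, Ivy, Hank, Erin.
Erin must be M (only option left). Eliminate M elsewhere: Nate, Hank.
That leaves Hank = N.
Ivy and Alice share exactly the 2 values {K, L}; by pigeonhole those values go to them, so strike K, L from Frank.
So Frank = P.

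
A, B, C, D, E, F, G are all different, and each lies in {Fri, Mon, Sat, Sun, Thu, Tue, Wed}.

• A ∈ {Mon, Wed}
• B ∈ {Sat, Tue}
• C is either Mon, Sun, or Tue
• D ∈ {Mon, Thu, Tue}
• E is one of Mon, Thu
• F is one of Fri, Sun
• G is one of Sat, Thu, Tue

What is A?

Wed

The 7 variables draw from only 7 values {Fri, Mon, Sat, Sun, Thu, Tue, Wed}, so each is used; only F can be Fri, hence F = Fri.
The 6 still-open variables draw from only 6 values {Mon, Sat, Sun, Thu, Tue, Wed}, so each is used; only C can be Sun, hence C = Sun.
The 5 still-open variables draw from only 5 values {Mon, Sat, Thu, Tue, Wed}, so each is used; only A can be Wed, hence A = Wed.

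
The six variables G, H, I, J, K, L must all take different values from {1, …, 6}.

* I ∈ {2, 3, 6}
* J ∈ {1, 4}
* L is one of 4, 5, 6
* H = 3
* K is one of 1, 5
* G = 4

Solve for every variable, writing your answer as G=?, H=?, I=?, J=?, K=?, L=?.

G's domain is down to {4}, so G = 4. Eliminate 4 elsewhere: J, L.
That leaves H = 3. So I can't be 3.
J has just one choice, so J = 1. Strike 1 from K.
That leaves K = 5. Eliminate 5 elsewhere: L.
L's domain is down to {6}, so L = 6. Strike 6 from I.
That leaves I = 2.

G=4, H=3, I=2, J=1, K=5, L=6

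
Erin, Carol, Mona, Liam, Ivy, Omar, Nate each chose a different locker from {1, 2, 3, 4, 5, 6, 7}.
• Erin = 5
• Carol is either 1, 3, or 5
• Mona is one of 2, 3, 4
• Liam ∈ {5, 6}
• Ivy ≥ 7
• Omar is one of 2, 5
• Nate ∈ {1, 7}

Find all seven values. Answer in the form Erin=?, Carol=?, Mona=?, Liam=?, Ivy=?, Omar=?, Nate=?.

Erin's domain is down to {5}, so Erin = 5. Remove 5 from Carol, Liam, Omar.
Liam must be 6 (only option left).
Ivy must be 7 (only option left). So Nate can't be 7.
That leaves Omar = 2. Remove 2 from Mona.
Nate has just one choice, so Nate = 1. Eliminate 1 elsewhere: Carol.
That leaves Carol = 3. Remove 3 from Mona.
Mona has just one choice, so Mona = 4.

Erin=5, Carol=3, Mona=4, Liam=6, Ivy=7, Omar=2, Nate=1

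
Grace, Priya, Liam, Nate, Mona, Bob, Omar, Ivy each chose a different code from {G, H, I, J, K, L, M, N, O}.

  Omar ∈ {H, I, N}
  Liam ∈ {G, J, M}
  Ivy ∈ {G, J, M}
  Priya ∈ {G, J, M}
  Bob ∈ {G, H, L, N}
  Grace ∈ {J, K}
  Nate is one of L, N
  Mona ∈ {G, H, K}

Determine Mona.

H

Among the 8 variables, I fits only Omar (and all 8 values in {G, H, I, J, K, L, M, N} must be used), so Omar = I.
Priya, Liam, Ivy share exactly the 3 values {G, J, M}; by pigeonhole those values go to them, so strike G, J, M from Grace, Mona, Bob.
Grace has just one choice, so Grace = K. Remove K from Mona.
So Mona = H.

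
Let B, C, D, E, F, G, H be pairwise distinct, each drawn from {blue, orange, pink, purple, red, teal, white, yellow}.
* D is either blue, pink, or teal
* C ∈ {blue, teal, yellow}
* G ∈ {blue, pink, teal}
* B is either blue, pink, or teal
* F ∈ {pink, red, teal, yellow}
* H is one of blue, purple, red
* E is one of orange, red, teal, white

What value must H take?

purple

B, D, G share exactly the 3 values {blue, pink, teal}; by pigeonhole those values go to them, so strike blue, pink, teal from C, E, F, H.
C must be yellow (only option left). So F can't be yellow.
F has just one choice, so F = red. Remove red from E, H.
So H = purple.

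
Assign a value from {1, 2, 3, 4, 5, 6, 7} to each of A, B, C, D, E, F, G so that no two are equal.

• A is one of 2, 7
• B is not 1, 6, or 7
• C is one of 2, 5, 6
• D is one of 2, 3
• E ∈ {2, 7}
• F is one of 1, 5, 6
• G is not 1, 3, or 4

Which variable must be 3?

The 7 variables together cover exactly {1, 2, 3, 4, 5, 6, 7} — 7 values for 7 variables — and 1 appears only in F's list, so F = 1.
The 6 still-open variables together cover exactly {2, 3, 4, 5, 6, 7} — 6 values for 6 variables — and 4 appears only in B's list, so B = 4.
The 5 still-open variables draw from only 5 values {2, 3, 5, 6, 7}, so each is used; only D can be 3, hence D = 3.

D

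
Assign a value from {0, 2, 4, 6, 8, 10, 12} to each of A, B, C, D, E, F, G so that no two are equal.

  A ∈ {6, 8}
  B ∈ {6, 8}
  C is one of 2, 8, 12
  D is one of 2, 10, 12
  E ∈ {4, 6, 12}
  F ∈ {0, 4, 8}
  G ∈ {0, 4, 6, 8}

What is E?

12

Among the 7 variables, 10 fits only D (and all 7 values in {0, 2, 4, 6, 8, 10, 12} must be used), so D = 10.
The 6 still-open variables together cover exactly {0, 2, 4, 6, 8, 12} — 6 values for 6 variables — and 2 appears only in C's list, so C = 2.
The 5 still-open variables together cover exactly {0, 4, 6, 8, 12} — 5 values for 5 variables — and 12 appears only in E's list, so E = 12.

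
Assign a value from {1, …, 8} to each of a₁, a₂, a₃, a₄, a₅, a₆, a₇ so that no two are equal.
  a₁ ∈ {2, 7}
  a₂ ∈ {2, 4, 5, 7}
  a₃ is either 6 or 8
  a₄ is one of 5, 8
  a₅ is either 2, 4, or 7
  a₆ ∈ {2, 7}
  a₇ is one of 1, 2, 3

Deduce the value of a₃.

a₁ and a₆ share exactly the 2 values {2, 7}; by pigeonhole those values go to them, so strike 2, 7 from a₂, a₅, a₇.
a₅'s domain is down to {4}, so a₅ = 4. Remove 4 from a₂.
a₂'s domain is down to {5}, so a₂ = 5. Remove 5 from a₄.
That leaves a₄ = 8. Eliminate 8 elsewhere: a₃.
So a₃ = 6.

6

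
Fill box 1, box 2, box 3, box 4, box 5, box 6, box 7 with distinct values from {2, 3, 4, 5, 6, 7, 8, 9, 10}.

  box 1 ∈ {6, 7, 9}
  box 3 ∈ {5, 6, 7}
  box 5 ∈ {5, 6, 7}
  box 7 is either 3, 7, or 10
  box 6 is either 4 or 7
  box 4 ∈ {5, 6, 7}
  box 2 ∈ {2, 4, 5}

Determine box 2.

2

box 3, box 4, box 5 between them cover only {5, 6, 7} — a naked triple. Remove those values from box 1, box 2, box 6, box 7.
box 1 has just one choice, so box 1 = 9.
box 6 must be 4 (only option left). Remove 4 from box 2.
So box 2 = 2.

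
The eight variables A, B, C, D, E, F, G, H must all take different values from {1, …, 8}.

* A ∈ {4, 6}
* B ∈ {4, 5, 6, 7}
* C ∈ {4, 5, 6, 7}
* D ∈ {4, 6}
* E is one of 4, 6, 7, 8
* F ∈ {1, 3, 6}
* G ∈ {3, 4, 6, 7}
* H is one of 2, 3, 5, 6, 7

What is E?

The 8 variables draw from only 8 values {1, 2, 3, 4, 5, 6, 7, 8}, so each is used; only F can be 1, hence F = 1.
The 7 still-open variables draw from only 7 values {2, 3, 4, 5, 6, 7, 8}, so each is used; only H can be 2, hence H = 2.
The 6 still-open variables together cover exactly {3, 4, 5, 6, 7, 8} — 6 values for 6 variables — and 3 appears only in G's list, so G = 3.
Among the 5 still-open variables, 8 fits only E (and all 5 values in {4, 5, 6, 7, 8} must be used), so E = 8.

8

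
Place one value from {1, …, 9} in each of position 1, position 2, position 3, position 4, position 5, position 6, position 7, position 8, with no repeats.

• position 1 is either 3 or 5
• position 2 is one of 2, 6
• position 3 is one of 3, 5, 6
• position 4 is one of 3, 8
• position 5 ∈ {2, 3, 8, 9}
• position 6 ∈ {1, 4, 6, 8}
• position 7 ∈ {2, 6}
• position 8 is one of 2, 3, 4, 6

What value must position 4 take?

8

Among the 8 variables, 1 fits only position 6 (and all 8 values in {1, 2, 3, 4, 5, 6, 8, 9} must be used), so position 6 = 1.
Among the 7 still-open variables, 4 fits only position 8 (and all 7 values in {2, 3, 4, 5, 6, 8, 9} must be used), so position 8 = 4.
The 6 still-open variables draw from only 6 values {2, 3, 5, 6, 8, 9}, so each is used; only position 5 can be 9, hence position 5 = 9.
Among the 5 still-open variables, 8 fits only position 4 (and all 5 values in {2, 3, 5, 6, 8} must be used), so position 4 = 8.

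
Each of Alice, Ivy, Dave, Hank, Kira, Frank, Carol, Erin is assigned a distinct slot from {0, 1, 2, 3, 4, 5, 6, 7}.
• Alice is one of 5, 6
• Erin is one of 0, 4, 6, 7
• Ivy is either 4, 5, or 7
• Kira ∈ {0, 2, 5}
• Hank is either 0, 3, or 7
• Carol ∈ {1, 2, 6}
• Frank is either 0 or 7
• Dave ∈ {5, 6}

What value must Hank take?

Among the 8 variables, 1 fits only Carol (and all 8 values in {0, 1, 2, 3, 4, 5, 6, 7} must be used), so Carol = 1.
The 7 still-open variables together cover exactly {0, 2, 3, 4, 5, 6, 7} — 7 values for 7 variables — and 2 appears only in Kira's list, so Kira = 2.
Among the 6 still-open variables, 3 fits only Hank (and all 6 values in {0, 3, 4, 5, 6, 7} must be used), so Hank = 3.

3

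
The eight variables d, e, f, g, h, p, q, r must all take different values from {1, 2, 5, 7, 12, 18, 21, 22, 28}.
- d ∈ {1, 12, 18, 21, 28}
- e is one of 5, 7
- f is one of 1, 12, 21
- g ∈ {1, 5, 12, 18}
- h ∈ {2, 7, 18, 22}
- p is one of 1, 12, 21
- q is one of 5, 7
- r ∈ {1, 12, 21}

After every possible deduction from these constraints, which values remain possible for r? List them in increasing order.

e and q between them cover only {5, 7} — a naked pair. Remove those values from g, h.
f, p, r share exactly the 3 values {1, 12, 21}; by pigeonhole those values go to them, so strike 1, 12, 21 from d, g.
g's domain is down to {18}, so g = 18. Remove 18 from d, h.
d must be 28 (only option left).
No further eliminations apply; r can still be any of 1, 12, 21.

1, 12, 21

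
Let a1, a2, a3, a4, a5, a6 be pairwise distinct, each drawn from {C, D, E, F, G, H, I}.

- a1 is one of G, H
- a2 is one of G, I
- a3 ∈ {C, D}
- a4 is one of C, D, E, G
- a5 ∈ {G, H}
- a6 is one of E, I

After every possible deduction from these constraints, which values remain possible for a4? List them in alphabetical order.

The 2 variables a1 and a5 are confined to {G, H}, which locks those values in; drop them from a2, a4.
a2 has just one choice, so a2 = I. Remove I from a6.
That leaves a6 = E. So a4 can't be E.
No further eliminations apply; a4 can still be any of C, D.

C, D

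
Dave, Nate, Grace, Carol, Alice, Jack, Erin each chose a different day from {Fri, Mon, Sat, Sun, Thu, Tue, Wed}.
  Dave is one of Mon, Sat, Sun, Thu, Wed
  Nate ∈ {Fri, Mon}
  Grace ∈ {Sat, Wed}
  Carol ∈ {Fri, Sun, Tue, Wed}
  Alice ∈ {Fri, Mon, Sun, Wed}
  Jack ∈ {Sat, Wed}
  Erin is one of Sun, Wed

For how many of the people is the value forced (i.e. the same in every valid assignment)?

3

The 7 variables together cover exactly {Fri, Mon, Sat, Sun, Thu, Tue, Wed} — 7 values for 7 variables — and Thu appears only in Dave's list, so Dave = Thu.
The 6 still-open variables draw from only 6 values {Fri, Mon, Sat, Sun, Tue, Wed}, so each is used; only Carol can be Tue, hence Carol = Tue.
The 2 variables Grace and Jack are confined to {Sat, Wed}, which locks those values in; drop them from Alice, Erin.
Erin must be Sun (only option left). Strike Sun from Alice.
Determined: Dave=Thu, Carol=Tue, Erin=Sun. The other people each still have more than one consistent value. That makes 3.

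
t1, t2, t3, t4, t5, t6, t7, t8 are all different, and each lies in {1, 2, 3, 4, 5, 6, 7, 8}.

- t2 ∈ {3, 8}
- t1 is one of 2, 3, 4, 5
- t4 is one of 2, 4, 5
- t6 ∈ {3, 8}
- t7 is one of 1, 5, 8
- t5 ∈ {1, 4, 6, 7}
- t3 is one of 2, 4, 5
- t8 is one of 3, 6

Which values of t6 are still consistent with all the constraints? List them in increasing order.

The 8 variables draw from only 8 values {1, 2, 3, 4, 5, 6, 7, 8}, so each is used; only t5 can be 7, hence t5 = 7.
The 7 still-open variables draw from only 7 values {1, 2, 3, 4, 5, 6, 8}, so each is used; only t7 can be 1, hence t7 = 1.
The 6 still-open variables together cover exactly {2, 3, 4, 5, 6, 8} — 6 values for 6 variables — and 6 appears only in t8's list, so t8 = 6.
t2 and t6 between them cover only {3, 8} — a naked pair. Remove those values from t1.
No further eliminations apply; t6 can still be any of 3, 8.

3, 8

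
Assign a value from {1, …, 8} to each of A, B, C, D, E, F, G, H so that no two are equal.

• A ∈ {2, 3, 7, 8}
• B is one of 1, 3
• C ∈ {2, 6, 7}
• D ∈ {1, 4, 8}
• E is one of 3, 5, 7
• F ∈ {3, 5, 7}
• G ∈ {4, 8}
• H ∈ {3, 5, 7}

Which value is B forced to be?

The 8 variables draw from only 8 values {1, 2, 3, 4, 5, 6, 7, 8}, so each is used; only C can be 6, hence C = 6.
The 7 still-open variables together cover exactly {1, 2, 3, 4, 5, 7, 8} — 7 values for 7 variables — and 2 appears only in A's list, so A = 2.
E, F, H share exactly the 3 values {3, 5, 7}; by pigeonhole those values go to them, so strike 3, 5, 7 from B.
So B = 1.

1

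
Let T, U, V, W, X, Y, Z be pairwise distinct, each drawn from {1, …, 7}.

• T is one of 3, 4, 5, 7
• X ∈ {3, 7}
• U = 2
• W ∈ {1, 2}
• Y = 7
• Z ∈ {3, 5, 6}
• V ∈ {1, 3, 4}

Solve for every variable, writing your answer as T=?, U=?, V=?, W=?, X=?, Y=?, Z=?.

T=5, U=2, V=4, W=1, X=3, Y=7, Z=6

U's domain is down to {2}, so U = 2. Strike 2 from W.
W's domain is down to {1}, so W = 1. Strike 1 from V.
Y must be 7 (only option left). So T, X can't be 7.
X's domain is down to {3}, so X = 3. So T, V, Z can't be 3.
V must be 4 (only option left). Strike 4 from T.
That leaves T = 5. So Z can't be 5.
That leaves Z = 6.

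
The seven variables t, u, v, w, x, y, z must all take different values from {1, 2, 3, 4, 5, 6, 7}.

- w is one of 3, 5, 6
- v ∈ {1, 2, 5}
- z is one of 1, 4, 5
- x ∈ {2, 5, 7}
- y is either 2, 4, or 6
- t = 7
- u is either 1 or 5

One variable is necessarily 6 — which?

t must be 7 (only option left). Eliminate 7 elsewhere: x.
Among the 6 still-open variables, 3 fits only w (and all 6 values in {1, 2, 3, 4, 5, 6} must be used), so w = 3.
The 5 still-open variables together cover exactly {1, 2, 4, 5, 6} — 5 values for 5 variables — and 6 appears only in y's list, so y = 6.

y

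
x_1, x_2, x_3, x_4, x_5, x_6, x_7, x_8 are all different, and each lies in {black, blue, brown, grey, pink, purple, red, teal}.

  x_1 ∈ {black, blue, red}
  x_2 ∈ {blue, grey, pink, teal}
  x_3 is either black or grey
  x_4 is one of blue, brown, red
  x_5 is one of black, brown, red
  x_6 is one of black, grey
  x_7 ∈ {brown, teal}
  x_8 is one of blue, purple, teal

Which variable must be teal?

x_7

The 8 variables together cover exactly {black, blue, brown, grey, pink, purple, red, teal} — 8 values for 8 variables — and pink appears only in x_2's list, so x_2 = pink.
Among the 7 still-open variables, purple fits only x_8 (and all 7 values in {black, blue, brown, grey, purple, red, teal} must be used), so x_8 = purple.
The 6 still-open variables draw from only 6 values {black, blue, brown, grey, red, teal}, so each is used; only x_7 can be teal, hence x_7 = teal.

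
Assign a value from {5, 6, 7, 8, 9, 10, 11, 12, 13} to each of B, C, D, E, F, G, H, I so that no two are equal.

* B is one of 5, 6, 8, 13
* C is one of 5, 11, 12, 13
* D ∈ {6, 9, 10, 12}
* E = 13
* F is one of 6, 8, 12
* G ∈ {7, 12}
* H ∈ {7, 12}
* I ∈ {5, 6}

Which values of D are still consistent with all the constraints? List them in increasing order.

E's domain is down to {13}, so E = 13. Remove 13 from B, C.
The 2 variables G and H are confined to {7, 12}, which locks those values in; drop them from C, D, F.
B, F, I between them cover only {5, 6, 8} — a naked triple. Remove those values from C, D.
C has just one choice, so C = 11.
No further eliminations apply; D can still be any of 9, 10.

9, 10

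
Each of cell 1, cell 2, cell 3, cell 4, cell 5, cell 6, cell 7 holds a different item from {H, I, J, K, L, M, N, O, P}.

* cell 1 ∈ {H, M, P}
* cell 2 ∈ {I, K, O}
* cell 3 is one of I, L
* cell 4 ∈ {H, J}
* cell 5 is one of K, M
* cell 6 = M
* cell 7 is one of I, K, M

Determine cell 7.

cell 6 must be M (only option left). So cell 1, cell 5, cell 7 can't be M.
cell 5 must be K (only option left). Remove K from cell 2, cell 7.
So cell 7 = I.

I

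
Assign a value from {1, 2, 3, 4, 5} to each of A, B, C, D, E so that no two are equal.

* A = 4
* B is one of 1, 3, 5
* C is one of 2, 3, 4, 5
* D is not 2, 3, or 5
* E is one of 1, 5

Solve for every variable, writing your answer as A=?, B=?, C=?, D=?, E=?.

A=4, B=3, C=2, D=1, E=5

A has just one choice, so A = 4. Eliminate 4 elsewhere: C, D.
D's domain is down to {1}, so D = 1. Eliminate 1 elsewhere: B, E.
E has just one choice, so E = 5. Strike 5 from B, C.
That leaves B = 3. Strike 3 from C.
C has just one choice, so C = 2.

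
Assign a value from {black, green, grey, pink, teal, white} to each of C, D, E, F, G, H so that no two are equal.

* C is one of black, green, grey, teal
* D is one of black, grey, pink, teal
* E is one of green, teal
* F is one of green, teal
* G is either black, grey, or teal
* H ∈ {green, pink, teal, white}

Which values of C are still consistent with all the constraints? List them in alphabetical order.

The 6 variables together cover exactly {black, green, grey, pink, teal, white} — 6 values for 6 variables — and white appears only in H's list, so H = white.
Among the 5 still-open variables, pink fits only D (and all 5 values in {black, green, grey, pink, teal} must be used), so D = pink.
The 2 variables E and F are confined to {green, teal}, which locks those values in; drop them from C, G.
No further eliminations apply; C can still be any of black, grey.

black, grey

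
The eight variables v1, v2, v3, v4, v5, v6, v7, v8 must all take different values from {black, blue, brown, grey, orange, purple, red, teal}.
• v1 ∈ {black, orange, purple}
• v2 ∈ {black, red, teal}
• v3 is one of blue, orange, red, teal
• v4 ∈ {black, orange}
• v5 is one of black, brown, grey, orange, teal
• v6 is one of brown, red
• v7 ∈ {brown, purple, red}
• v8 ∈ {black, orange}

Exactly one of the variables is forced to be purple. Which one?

The 8 variables together cover exactly {black, blue, brown, grey, orange, purple, red, teal} — 8 values for 8 variables — and blue appears only in v3's list, so v3 = blue.
Among the 7 still-open variables, grey fits only v5 (and all 7 values in {black, brown, grey, orange, purple, red, teal} must be used), so v5 = grey.
The 6 still-open variables together cover exactly {black, brown, orange, purple, red, teal} — 6 values for 6 variables — and teal appears only in v2's list, so v2 = teal.
The 2 variables v4 and v8 are confined to {black, orange}, which locks those values in; drop them from v1.
So purple goes to v1.

v1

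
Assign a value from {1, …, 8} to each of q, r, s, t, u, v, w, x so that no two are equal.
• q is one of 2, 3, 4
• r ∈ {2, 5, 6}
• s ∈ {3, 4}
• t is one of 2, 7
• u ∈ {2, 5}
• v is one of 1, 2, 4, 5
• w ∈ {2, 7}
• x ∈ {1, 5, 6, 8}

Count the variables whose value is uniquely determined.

The 8 variables together cover exactly {1, 2, 3, 4, 5, 6, 7, 8} — 8 values for 8 variables — and 8 appears only in x's list, so x = 8.
The 7 still-open variables draw from only 7 values {1, 2, 3, 4, 5, 6, 7}, so each is used; only v can be 1, hence v = 1.
The 6 still-open variables together cover exactly {2, 3, 4, 5, 6, 7} — 6 values for 6 variables — and 6 appears only in r's list, so r = 6.
Among the 5 still-open variables, 5 fits only u (and all 5 values in {2, 3, 4, 5, 7} must be used), so u = 5.
The 2 variables t and w are confined to {2, 7}, which locks those values in; drop them from q.
Determined: r=6, u=5, v=1, x=8. The other variables each still have more than one consistent value. That makes 4.

4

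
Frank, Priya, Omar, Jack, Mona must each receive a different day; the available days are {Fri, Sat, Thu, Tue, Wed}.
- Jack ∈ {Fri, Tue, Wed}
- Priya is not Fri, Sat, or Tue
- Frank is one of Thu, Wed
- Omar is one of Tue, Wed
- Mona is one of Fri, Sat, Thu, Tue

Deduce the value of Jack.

Fri

The 5 variables draw from only 5 values {Fri, Sat, Thu, Tue, Wed}, so each is used; only Mona can be Sat, hence Mona = Sat.
Among the 4 still-open variables, Fri fits only Jack (and all 4 values in {Fri, Thu, Tue, Wed} must be used), so Jack = Fri.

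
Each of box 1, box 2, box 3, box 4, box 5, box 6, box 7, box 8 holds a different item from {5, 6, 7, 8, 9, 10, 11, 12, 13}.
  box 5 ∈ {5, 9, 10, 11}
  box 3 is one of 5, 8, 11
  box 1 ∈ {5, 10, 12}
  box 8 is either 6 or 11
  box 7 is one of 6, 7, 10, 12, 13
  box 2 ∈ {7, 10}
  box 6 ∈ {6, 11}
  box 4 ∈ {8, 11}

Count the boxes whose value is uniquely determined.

box 6 and box 8 share exactly the 2 values {6, 11}; by pigeonhole those values go to them, so strike 6, 11 from box 3, box 4, box 5, box 7.
box 4 has just one choice, so box 4 = 8. Remove 8 from box 3.
box 3 must be 5 (only option left). Remove 5 from box 1, box 5.
Determined: box 3=5, box 4=8. The other boxes each still have more than one consistent value. That makes 2.

2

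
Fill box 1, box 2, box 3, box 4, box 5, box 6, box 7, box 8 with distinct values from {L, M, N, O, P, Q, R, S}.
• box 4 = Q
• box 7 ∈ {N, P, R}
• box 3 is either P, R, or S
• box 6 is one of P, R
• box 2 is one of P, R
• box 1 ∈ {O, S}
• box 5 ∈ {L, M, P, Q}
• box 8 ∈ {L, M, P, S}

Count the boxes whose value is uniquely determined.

box 4 must be Q (only option left). Eliminate Q elsewhere: box 5.
The 7 still-open variables draw from only 7 values {L, M, N, O, P, R, S}, so each is used; only box 7 can be N, hence box 7 = N.
Among the 6 still-open variables, O fits only box 1 (and all 6 values in {L, M, O, P, R, S} must be used), so box 1 = O.
box 2 and box 6 between them cover only {P, R} — a naked pair. Remove those values from box 3, box 5, box 8.
box 3 has just one choice, so box 3 = S. So box 8 can't be S.
Determined: box 1=O, box 3=S, box 4=Q, box 7=N. The other boxes each still have more than one consistent value. That makes 4.

4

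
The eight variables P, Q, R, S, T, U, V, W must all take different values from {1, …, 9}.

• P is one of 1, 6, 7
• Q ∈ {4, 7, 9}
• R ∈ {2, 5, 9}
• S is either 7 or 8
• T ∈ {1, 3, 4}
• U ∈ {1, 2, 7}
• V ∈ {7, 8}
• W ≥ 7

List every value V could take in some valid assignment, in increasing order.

7, 8

S and V share exactly the 2 values {7, 8}; by pigeonhole those values go to them, so strike 7, 8 from P, Q, U, W.
W has just one choice, so W = 9. Remove 9 from Q, R.
Q has just one choice, so Q = 4. Remove 4 from T.
No further eliminations apply; V can still be any of 7, 8.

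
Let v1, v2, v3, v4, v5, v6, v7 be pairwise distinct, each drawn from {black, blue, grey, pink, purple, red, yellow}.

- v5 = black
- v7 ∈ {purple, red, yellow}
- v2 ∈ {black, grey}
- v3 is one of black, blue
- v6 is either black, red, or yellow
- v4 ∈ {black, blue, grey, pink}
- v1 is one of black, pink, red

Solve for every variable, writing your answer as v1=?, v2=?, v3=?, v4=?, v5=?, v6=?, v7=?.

v5 has just one choice, so v5 = black. Strike black from v1, v2, v3, v4, v6.
v2 has just one choice, so v2 = grey. Strike grey from v4.
That leaves v3 = blue. Strike blue from v4.
v4 must be pink (only option left). Remove pink from v1.
That leaves v1 = red. Strike red from v6, v7.
v6 must be yellow (only option left). Strike yellow from v7.
v7 has just one choice, so v7 = purple.

v1=red, v2=grey, v3=blue, v4=pink, v5=black, v6=yellow, v7=purple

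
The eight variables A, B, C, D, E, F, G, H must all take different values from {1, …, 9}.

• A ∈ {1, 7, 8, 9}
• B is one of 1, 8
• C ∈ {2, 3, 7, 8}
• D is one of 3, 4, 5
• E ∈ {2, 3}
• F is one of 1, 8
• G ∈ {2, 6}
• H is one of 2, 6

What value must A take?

The 2 variables B and F are confined to {1, 8}, which locks those values in; drop them from A, C.
G and H share exactly the 2 values {2, 6}; by pigeonhole those values go to them, so strike 2, 6 from C, E.
That leaves E = 3. Strike 3 from C, D.
That leaves C = 7. Eliminate 7 elsewhere: A.
So A = 9.

9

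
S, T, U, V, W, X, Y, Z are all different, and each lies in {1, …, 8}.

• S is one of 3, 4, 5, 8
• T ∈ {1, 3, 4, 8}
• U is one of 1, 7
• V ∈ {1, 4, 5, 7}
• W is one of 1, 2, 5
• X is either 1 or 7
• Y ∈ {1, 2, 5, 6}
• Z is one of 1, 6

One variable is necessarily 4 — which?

The 2 variables U and X are confined to {1, 7}, which locks those values in; drop them from T, V, W, Y, Z.
Z's domain is down to {6}, so Z = 6. Strike 6 from Y.
W and Y share exactly the 2 values {2, 5}; by pigeonhole those values go to them, so strike 2, 5 from S, V.
So 4 goes to V.

V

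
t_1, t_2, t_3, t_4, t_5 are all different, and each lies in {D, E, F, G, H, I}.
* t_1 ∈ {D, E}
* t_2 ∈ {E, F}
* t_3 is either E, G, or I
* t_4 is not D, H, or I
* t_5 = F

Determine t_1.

t_5 must be F (only option left). Eliminate F elsewhere: t_2, t_4.
t_2 has just one choice, so t_2 = E. So t_1, t_3, t_4 can't be E.
So t_1 = D.

D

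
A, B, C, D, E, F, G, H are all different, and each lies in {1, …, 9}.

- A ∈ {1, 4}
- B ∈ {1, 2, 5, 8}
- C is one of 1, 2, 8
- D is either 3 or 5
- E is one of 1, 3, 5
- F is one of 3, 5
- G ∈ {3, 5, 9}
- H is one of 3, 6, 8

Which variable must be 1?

The 8 variables together cover exactly {1, 2, 3, 4, 5, 6, 8, 9} — 8 values for 8 variables — and 4 appears only in A's list, so A = 4.
Among the 7 still-open variables, 6 fits only H (and all 7 values in {1, 2, 3, 5, 6, 8, 9} must be used), so H = 6.
The 6 still-open variables together cover exactly {1, 2, 3, 5, 8, 9} — 6 values for 6 variables — and 9 appears only in G's list, so G = 9.
D and F between them cover only {3, 5} — a naked pair. Remove those values from B, E.
So 1 goes to E.

E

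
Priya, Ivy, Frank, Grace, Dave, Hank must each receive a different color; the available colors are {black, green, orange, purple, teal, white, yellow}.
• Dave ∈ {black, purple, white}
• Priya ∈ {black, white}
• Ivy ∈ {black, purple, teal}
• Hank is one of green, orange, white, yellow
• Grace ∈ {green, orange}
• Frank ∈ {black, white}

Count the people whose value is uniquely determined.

2

Priya and Frank share exactly the 2 values {black, white}; by pigeonhole those values go to them, so strike black, white from Ivy, Dave, Hank.
Dave must be purple (only option left). So Ivy can't be purple.
Ivy has just one choice, so Ivy = teal.
Determined: Ivy=teal, Dave=purple. The other people each still have more than one consistent value. That makes 2.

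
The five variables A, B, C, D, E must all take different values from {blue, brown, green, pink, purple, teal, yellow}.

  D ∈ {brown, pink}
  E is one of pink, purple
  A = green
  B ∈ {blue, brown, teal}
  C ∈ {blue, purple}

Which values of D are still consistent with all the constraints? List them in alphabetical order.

A must be green (only option left).
No further eliminations apply; D can still be any of brown, pink.

brown, pink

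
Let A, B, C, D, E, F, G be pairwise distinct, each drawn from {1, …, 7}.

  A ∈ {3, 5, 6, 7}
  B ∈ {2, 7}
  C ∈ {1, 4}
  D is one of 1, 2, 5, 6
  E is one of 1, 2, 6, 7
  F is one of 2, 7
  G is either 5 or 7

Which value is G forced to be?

The 7 variables together cover exactly {1, 2, 3, 4, 5, 6, 7} — 7 values for 7 variables — and 3 appears only in A's list, so A = 3.
Among the 6 still-open variables, 4 fits only C (and all 6 values in {1, 2, 4, 5, 6, 7} must be used), so C = 4.
B and F between them cover only {2, 7} — a naked pair. Remove those values from D, E, G.
So G = 5.

5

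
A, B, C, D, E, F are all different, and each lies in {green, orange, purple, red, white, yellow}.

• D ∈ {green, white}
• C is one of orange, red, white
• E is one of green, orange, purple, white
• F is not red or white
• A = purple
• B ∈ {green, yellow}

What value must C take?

A has just one choice, so A = purple. Strike purple from E, F.
The 5 still-open variables draw from only 5 values {green, orange, red, white, yellow}, so each is used; only C can be red, hence C = red.

red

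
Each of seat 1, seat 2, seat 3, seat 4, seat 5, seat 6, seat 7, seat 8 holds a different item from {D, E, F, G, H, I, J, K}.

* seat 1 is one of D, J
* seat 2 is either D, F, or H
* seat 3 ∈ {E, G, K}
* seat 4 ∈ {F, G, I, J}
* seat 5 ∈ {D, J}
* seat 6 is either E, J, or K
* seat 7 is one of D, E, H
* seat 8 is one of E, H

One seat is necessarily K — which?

The 8 variables together cover exactly {D, E, F, G, H, I, J, K} — 8 values for 8 variables — and I appears only in seat 4's list, so seat 4 = I.
The 7 still-open variables draw from only 7 values {D, E, F, G, H, J, K}, so each is used; only seat 2 can be F, hence seat 2 = F.
The 6 still-open variables together cover exactly {D, E, G, H, J, K} — 6 values for 6 variables — and G appears only in seat 3's list, so seat 3 = G.
Among the 5 still-open variables, K fits only seat 6 (and all 5 values in {D, E, H, J, K} must be used), so seat 6 = K.

seat 6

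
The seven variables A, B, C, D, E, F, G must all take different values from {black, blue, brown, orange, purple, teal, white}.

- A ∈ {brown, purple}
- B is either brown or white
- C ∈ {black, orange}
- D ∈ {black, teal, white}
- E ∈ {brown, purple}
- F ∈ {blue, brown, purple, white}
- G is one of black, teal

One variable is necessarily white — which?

The 7 variables together cover exactly {black, blue, brown, orange, purple, teal, white} — 7 values for 7 variables — and blue appears only in F's list, so F = blue.
Among the 6 still-open variables, orange fits only C (and all 6 values in {black, brown, orange, purple, teal, white} must be used), so C = orange.
A and E share exactly the 2 values {brown, purple}; by pigeonhole those values go to them, so strike brown, purple from B.
So white goes to B.

B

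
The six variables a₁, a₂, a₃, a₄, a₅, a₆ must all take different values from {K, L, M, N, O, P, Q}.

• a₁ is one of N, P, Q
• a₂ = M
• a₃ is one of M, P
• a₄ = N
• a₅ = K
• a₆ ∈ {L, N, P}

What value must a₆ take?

a₂ has just one choice, so a₂ = M. Eliminate M elsewhere: a₃.
That leaves a₃ = P. So a₁, a₆ can't be P.
a₄'s domain is down to {N}, so a₄ = N. Strike N from a₁, a₆.
So a₆ = L.

L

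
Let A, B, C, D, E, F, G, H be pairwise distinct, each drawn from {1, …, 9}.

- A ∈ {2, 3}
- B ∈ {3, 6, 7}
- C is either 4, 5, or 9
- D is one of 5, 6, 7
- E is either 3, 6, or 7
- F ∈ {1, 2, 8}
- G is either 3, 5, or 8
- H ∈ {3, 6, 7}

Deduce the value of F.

1

B, E, H share exactly the 3 values {3, 6, 7}; by pigeonhole those values go to them, so strike 3, 6, 7 from A, D, G.
A's domain is down to {2}, so A = 2. So F can't be 2.
That leaves D = 5. Eliminate 5 elsewhere: C, G.
G's domain is down to {8}, so G = 8. Remove 8 from F.
So F = 1.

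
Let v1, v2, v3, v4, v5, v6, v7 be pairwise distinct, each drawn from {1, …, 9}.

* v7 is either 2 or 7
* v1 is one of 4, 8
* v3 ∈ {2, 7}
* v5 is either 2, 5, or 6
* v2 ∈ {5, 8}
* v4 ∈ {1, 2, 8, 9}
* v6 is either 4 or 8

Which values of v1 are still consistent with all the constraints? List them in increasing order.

v1 and v6 share exactly the 2 values {4, 8}; by pigeonhole those values go to them, so strike 4, 8 from v2, v4.
v2 must be 5 (only option left). Strike 5 from v5.
v3 and v7 between them cover only {2, 7} — a naked pair. Remove those values from v4, v5.
v5 has just one choice, so v5 = 6.
No further eliminations apply; v1 can still be any of 4, 8.

4, 8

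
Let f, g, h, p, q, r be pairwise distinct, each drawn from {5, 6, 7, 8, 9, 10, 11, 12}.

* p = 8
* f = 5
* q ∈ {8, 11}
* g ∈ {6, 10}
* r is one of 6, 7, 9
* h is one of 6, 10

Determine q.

f must be 5 (only option left).
p must be 8 (only option left). So q can't be 8.
So q = 11.

11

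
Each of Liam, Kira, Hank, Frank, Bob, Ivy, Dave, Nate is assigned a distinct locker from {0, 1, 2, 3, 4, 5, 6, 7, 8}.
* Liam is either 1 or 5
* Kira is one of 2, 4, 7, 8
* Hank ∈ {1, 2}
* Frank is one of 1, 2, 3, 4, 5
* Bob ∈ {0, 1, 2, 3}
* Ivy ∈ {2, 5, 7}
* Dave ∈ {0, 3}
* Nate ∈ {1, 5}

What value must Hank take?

2

Among the 8 variables, 8 fits only Kira (and all 8 values in {0, 1, 2, 3, 4, 5, 7, 8} must be used), so Kira = 8.
The 7 still-open variables together cover exactly {0, 1, 2, 3, 4, 5, 7} — 7 values for 7 variables — and 4 appears only in Frank's list, so Frank = 4.
The 6 still-open variables together cover exactly {0, 1, 2, 3, 5, 7} — 6 values for 6 variables — and 7 appears only in Ivy's list, so Ivy = 7.
The 2 variables Liam and Nate are confined to {1, 5}, which locks those values in; drop them from Hank, Bob.
So Hank = 2.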